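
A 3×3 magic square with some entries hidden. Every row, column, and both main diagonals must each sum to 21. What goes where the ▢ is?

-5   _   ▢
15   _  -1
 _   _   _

Row 2 must total 21; the given cells sum to 14, so (2,2) = 7.
Using column 1: -5 + 15 + ? → (3,1) = 21 − 10 = 11.
Main diagonal needs 21; the known cells sum to 2, so (3,3) = 19.
From anti-diagonal, 21 − (7 + 11) gives (1,3) = 3.

3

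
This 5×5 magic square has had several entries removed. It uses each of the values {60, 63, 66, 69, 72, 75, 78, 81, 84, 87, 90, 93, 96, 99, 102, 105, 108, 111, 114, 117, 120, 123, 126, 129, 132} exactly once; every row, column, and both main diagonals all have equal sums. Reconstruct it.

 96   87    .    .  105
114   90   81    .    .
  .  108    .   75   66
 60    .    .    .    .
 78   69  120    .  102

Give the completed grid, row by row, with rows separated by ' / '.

The 25 entries sum to 2400, so each line sums to 2400/5 = 480.
Using row 5: 78 + 69 + 120 + 102 + ? → (5,4) = 480 − 369 = 111.
Column 1: 96 + 114 + 60 + 78 + ? = 480, so (3,1) = 132.
Column 2: 87 + 90 + 108 + 69 + ? = 480, so (4,2) = 126.
The remaining cell in row 3 is (3,3) = 480 − 381 = 99.
Using main diagonal: 96 + 90 + 99 + 102 + ? → (4,4) = 480 − 387 = 93.
Anti-diagonal: 105 + 99 + 126 + 78 + ? = 480, so (2,4) = 72.
Row 2 needs 480; the known cells sum to 357, so (2,5) = 123.
The remaining cell in column 4 is (1,4) = 480 − 351 = 129.
The remaining cell in column 5 is (4,5) = 480 − 396 = 84.
Row 1 must total 480; the given cells sum to 417, so (1,3) = 63.
Using row 4: 60 + 126 + 93 + 84 + ? → (4,3) = 480 − 363 = 117.

96 87 63 129 105 / 114 90 81 72 123 / 132 108 99 75 66 / 60 126 117 93 84 / 78 69 120 111 102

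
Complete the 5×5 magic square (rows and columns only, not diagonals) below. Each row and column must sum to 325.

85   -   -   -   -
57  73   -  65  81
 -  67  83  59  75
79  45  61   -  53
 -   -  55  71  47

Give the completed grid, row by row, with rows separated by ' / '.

85 51 77 43 69 / 57 73 49 65 81 / 41 67 83 59 75 / 79 45 61 87 53 / 63 89 55 71 47

The remaining cell in row 2 is (2,3) = 325 − 276 = 49.
Row 3 must total 325; the given cells sum to 284, so (3,1) = 41.
The remaining cell in row 4 is (4,4) = 325 − 238 = 87.
Column 1 must total 325; the given cells sum to 262, so (5,1) = 63.
From column 3, 325 − (49 + 83 + 61 + 55) gives (1,3) = 77.
Column 4: 65 + 59 + 87 + 71 + ? = 325, so (1,4) = 43.
Column 5 needs 325; the known cells sum to 256, so (1,5) = 69.
Row 1 needs 325; the known cells sum to 274, so (1,2) = 51.
Row 5: 63 + 55 + 71 + 47 + ? = 325, so (5,2) = 89.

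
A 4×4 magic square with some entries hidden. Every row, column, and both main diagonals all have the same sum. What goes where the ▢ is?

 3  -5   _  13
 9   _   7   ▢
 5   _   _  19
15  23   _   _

-1

Column 1 is complete and sums to 32; that is the magic constant.
Row 1 must total 32; the given cells sum to 11, so (1,3) = 21.
Anti-diagonal must total 32; the given cells sum to 35, so (3,2) = -3.
From row 3, 32 − (5 + (-3) + 19) gives (3,3) = 11.
Column 2 must total 32; the given cells sum to 15, so (2,2) = 17.
Using column 3: 21 + 7 + 11 + ? → (4,3) = 32 − 39 = -7.
From main diagonal, 32 − (3 + 17 + 11) gives (4,4) = 1.
Row 2: 9 + 17 + 7 + ? = 32, so (2,4) = -1.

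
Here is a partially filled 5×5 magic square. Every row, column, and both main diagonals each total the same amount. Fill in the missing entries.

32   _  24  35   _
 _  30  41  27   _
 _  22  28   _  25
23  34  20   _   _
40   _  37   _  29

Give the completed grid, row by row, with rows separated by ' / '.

32 38 24 35 21 / 19 30 41 27 33 / 36 22 28 39 25 / 23 34 20 31 42 / 40 26 37 18 29

Column 3 is already complete: 24 + 41 + 28 + 20 + 37 = 150, so that is the magic constant.
Main diagonal needs 150; the known cells sum to 119, so (4,4) = 31.
Anti-diagonal must total 150; the given cells sum to 129, so (1,5) = 21.
The remaining cell in row 1 is (1,2) = 150 − 112 = 38.
From row 4, 150 − (23 + 34 + 20 + 31) gives (4,5) = 42.
From column 2, 150 − (38 + 30 + 22 + 34) gives (5,2) = 26.
The remaining cell in column 5 is (2,5) = 150 − 117 = 33.
Using row 2: 30 + 41 + 27 + 33 + ? → (2,1) = 150 − 131 = 19.
From row 5, 150 − (40 + 26 + 37 + 29) gives (5,4) = 18.
The remaining cell in column 1 is (3,1) = 150 − 114 = 36.
From column 4, 150 − (35 + 27 + 31 + 18) gives (3,4) = 39.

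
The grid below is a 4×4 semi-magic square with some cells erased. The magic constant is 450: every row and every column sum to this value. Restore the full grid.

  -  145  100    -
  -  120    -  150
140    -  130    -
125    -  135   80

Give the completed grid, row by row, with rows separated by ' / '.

90 145 100 115 / 95 120 85 150 / 140 75 130 105 / 125 110 135 80

The remaining cell in row 4 is (4,2) = 450 − 340 = 110.
Column 2: 145 + 120 + 110 + ? = 450, so (3,2) = 75.
Column 3: 100 + 130 + 135 + ? = 450, so (2,3) = 85.
Row 2 must total 450; the given cells sum to 355, so (2,1) = 95.
Row 3: 140 + 75 + 130 + ? = 450, so (3,4) = 105.
Using column 1: 95 + 140 + 125 + ? → (1,1) = 450 − 360 = 90.
Using column 4: 150 + 105 + 80 + ? → (1,4) = 450 − 335 = 115.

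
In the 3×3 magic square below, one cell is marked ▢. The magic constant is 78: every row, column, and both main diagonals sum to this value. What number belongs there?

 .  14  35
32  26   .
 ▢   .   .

17

Row 1 must total 78; the given cells sum to 49, so (1,1) = 29.
The remaining cell in row 2 is (2,3) = 78 − 58 = 20.
Column 1: 29 + 32 + ? = 78, so (3,1) = 17.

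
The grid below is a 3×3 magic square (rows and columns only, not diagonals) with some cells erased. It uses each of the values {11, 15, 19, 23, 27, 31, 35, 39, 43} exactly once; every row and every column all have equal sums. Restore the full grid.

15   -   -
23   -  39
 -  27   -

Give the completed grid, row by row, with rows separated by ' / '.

The 9 entries sum to 243, so each line sums to 243/3 = 81.
The remaining cell in row 2 is (2,2) = 81 − 62 = 19.
Column 1 must total 81; the given cells sum to 38, so (3,1) = 43.
Column 2 needs 81; the known cells sum to 46, so (1,2) = 35.
From row 1, 81 − (15 + 35) gives (1,3) = 31.
Using row 3: 43 + 27 + ? → (3,3) = 81 − 70 = 11.

15 35 31 / 23 19 39 / 43 27 11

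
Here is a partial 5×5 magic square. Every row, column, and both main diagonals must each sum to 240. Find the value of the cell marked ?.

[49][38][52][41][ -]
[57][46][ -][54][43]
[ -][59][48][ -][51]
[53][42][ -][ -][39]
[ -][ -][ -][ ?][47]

58

The remaining cell in row 1 is (1,5) = 240 − 180 = 60.
The remaining cell in row 2 is (2,3) = 240 − 200 = 40.
Column 2: 38 + 46 + 59 + 42 + ? = 240, so (5,2) = 55.
Using main diagonal: 49 + 46 + 48 + 47 + ? → (4,4) = 240 − 190 = 50.
Anti-diagonal: 60 + 54 + 48 + 42 + ? = 240, so (5,1) = 36.
Row 4: 53 + 42 + 50 + 39 + ? = 240, so (4,3) = 56.
Column 1: 49 + 57 + 53 + 36 + ? = 240, so (3,1) = 45.
The remaining cell in column 3 is (5,3) = 240 − 196 = 44.
Row 3 needs 240; the known cells sum to 203, so (3,4) = 37.
Using row 5: 36 + 55 + 44 + 47 + ? → (5,4) = 240 − 182 = 58.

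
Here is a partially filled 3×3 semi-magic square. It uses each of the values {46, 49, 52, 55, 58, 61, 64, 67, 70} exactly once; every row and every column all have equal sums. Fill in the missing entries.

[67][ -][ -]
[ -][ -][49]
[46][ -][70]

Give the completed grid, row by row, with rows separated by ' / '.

The 9 entries sum to 522, so each line sums to 522/3 = 174.
The remaining cell in row 3 is (3,2) = 174 − 116 = 58.
Column 1 needs 174; the known cells sum to 113, so (2,1) = 61.
Column 3: 49 + 70 + ? = 174, so (1,3) = 55.
From row 1, 174 − (67 + 55) gives (1,2) = 52.
Row 2 must total 174; the given cells sum to 110, so (2,2) = 64.

67 52 55 / 61 64 49 / 46 58 70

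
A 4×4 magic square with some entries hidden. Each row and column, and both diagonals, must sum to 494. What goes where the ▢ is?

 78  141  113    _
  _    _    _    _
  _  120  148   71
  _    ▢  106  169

Row 1 needs 494; the known cells sum to 332, so (1,4) = 162.
Row 3 must total 494; the given cells sum to 339, so (3,1) = 155.
Column 3 must total 494; the given cells sum to 367, so (2,3) = 127.
Column 4 needs 494; the known cells sum to 402, so (2,4) = 92.
From main diagonal, 494 − (78 + 148 + 169) gives (2,2) = 99.
Using anti-diagonal: 162 + 127 + 120 + ? → (4,1) = 494 − 409 = 85.
Row 2 needs 494; the known cells sum to 318, so (2,1) = 176.
Using row 4: 85 + 106 + 169 + ? → (4,2) = 494 − 360 = 134.

134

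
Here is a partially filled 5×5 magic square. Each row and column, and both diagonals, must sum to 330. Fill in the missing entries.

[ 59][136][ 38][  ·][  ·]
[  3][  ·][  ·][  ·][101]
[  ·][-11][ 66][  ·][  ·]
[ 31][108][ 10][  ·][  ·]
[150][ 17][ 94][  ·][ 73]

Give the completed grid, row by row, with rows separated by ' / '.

59 136 38 115 -18 / 3 80 122 24 101 / 87 -11 66 143 45 / 31 108 10 52 129 / 150 17 94 -4 73

Row 5 needs 330; the known cells sum to 334, so (5,4) = -4.
Column 1 needs 330; the known cells sum to 243, so (3,1) = 87.
Using column 2: 136 + (-11) + 108 + 17 + ? → (2,2) = 330 − 250 = 80.
Column 3 needs 330; the known cells sum to 208, so (2,3) = 122.
Main diagonal must total 330; the given cells sum to 278, so (4,4) = 52.
The remaining cell in row 2 is (2,4) = 330 − 306 = 24.
The remaining cell in row 4 is (4,5) = 330 − 201 = 129.
Using anti-diagonal: 24 + 66 + 108 + 150 + ? → (1,5) = 330 − 348 = -18.
Row 1 must total 330; the given cells sum to 215, so (1,4) = 115.
Column 4 needs 330; the known cells sum to 187, so (3,4) = 143.
The remaining cell in column 5 is (3,5) = 330 − 285 = 45.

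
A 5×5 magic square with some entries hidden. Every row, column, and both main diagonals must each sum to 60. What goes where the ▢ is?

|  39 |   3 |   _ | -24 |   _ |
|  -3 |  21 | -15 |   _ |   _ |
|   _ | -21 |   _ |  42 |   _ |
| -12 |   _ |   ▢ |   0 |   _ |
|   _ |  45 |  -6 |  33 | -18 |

36

Using row 5: 45 + (-6) + 33 + (-18) + ? → (5,1) = 60 − 54 = 6.
From column 1, 60 − (39 + (-3) + (-12) + 6) gives (3,1) = 30.
Using column 2: 3 + 21 + (-21) + 45 + ? → (4,2) = 60 − 48 = 12.
Column 4 needs 60; the known cells sum to 51, so (2,4) = 9.
Main diagonal needs 60; the known cells sum to 42, so (3,3) = 18.
Using anti-diagonal: 9 + 18 + 12 + 6 + ? → (1,5) = 60 − 45 = 15.
The remaining cell in row 1 is (1,3) = 60 − 33 = 27.
The remaining cell in row 2 is (2,5) = 60 − 12 = 48.
The remaining cell in row 3 is (3,5) = 60 − 69 = -9.
Using column 3: 27 + (-15) + 18 + (-6) + ? → (4,3) = 60 − 24 = 36.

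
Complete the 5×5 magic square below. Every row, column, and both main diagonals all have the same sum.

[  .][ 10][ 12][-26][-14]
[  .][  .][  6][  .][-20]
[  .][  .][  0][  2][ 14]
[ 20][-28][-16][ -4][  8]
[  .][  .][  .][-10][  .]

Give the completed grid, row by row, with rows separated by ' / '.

-2 10 12 -26 -14 / -18 -6 6 18 -20 / -24 -12 0 2 14 / 20 -28 -16 -4 8 / 4 16 -22 -10 -8

Row 4 is already complete: 20 + -28 + -16 + -4 + 8 = -20, so that is the magic constant.
Row 1 needs -20; the known cells sum to -18, so (1,1) = -2.
From column 3, -20 − (12 + 6 + 0 + (-16)) gives (5,3) = -22.
Column 4 must total -20; the given cells sum to -38, so (2,4) = 18.
Column 5: -14 + (-20) + 14 + 8 + ? = -20, so (5,5) = -8.
From main diagonal, -20 − (-2 + 0 + (-4) + (-8)) gives (2,2) = -6.
From anti-diagonal, -20 − (-14 + 18 + 0 + (-28)) gives (5,1) = 4.
Using row 2: -6 + 6 + 18 + (-20) + ? → (2,1) = -20 − (-2) = -18.
Row 5: 4 + (-22) + (-10) + (-8) + ? = -20, so (5,2) = 16.
From column 1, -20 − (-2 + (-18) + 20 + 4) gives (3,1) = -24.
Column 2: 10 + (-6) + (-28) + 16 + ? = -20, so (3,2) = -12.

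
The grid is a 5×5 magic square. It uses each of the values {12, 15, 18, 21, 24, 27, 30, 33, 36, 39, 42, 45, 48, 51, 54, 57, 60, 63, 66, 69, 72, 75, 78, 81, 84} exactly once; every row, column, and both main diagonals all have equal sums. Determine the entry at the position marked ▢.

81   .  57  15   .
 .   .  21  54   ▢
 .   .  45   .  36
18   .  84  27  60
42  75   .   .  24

The 25 entries sum to 1200, so each line sums to 1200/5 = 240.
Row 4: 18 + 84 + 27 + 60 + ? = 240, so (4,2) = 51.
The remaining cell in column 3 is (5,3) = 240 − 207 = 33.
Using main diagonal: 81 + 45 + 27 + 24 + ? → (2,2) = 240 − 177 = 63.
Anti-diagonal: 54 + 45 + 51 + 42 + ? = 240, so (1,5) = 48.
The remaining cell in row 1 is (1,2) = 240 − 201 = 39.
Using row 5: 42 + 75 + 33 + 24 + ? → (5,4) = 240 − 174 = 66.
The remaining cell in column 2 is (3,2) = 240 − 228 = 12.
The remaining cell in column 4 is (3,4) = 240 − 162 = 78.
Column 5 needs 240; the known cells sum to 168, so (2,5) = 72.

72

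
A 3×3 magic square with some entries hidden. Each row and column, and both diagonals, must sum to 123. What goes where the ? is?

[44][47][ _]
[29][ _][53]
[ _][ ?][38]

The remaining cell in row 1 is (1,3) = 123 − 91 = 32.
From row 2, 123 − (29 + 53) gives (2,2) = 41.
The remaining cell in column 1 is (3,1) = 123 − 73 = 50.
Column 2 must total 123; the given cells sum to 88, so (3,2) = 35.

35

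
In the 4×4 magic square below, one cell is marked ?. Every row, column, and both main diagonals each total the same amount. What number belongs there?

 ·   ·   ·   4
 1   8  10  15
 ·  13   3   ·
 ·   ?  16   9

2

Row 2 is complete and sums to 34; that is the magic constant.
Column 3 needs 34; the known cells sum to 29, so (1,3) = 5.
Column 4 must total 34; the given cells sum to 28, so (3,4) = 6.
From main diagonal, 34 − (8 + 3 + 9) gives (1,1) = 14.
Anti-diagonal needs 34; the known cells sum to 27, so (4,1) = 7.
Row 1 must total 34; the given cells sum to 23, so (1,2) = 11.
From row 3, 34 − (13 + 3 + 6) gives (3,1) = 12.
From row 4, 34 − (7 + 16 + 9) gives (4,2) = 2.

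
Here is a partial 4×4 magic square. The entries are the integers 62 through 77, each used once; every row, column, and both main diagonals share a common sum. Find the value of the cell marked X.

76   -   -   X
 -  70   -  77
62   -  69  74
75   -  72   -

The entries are 62 through 77, which sum to 1112, so each line sums to 1112/4 = 278.
Using row 3: 62 + 69 + 74 + ? → (3,2) = 278 − 205 = 73.
From column 1, 278 − (76 + 62 + 75) gives (2,1) = 65.
Main diagonal must total 278; the given cells sum to 215, so (4,4) = 63.
Row 2 must total 278; the given cells sum to 212, so (2,3) = 66.
Using row 4: 75 + 72 + 63 + ? → (4,2) = 278 − 210 = 68.
From column 2, 278 − (70 + 73 + 68) gives (1,2) = 67.
Column 3: 66 + 69 + 72 + ? = 278, so (1,3) = 71.
From column 4, 278 − (77 + 74 + 63) gives (1,4) = 64.

64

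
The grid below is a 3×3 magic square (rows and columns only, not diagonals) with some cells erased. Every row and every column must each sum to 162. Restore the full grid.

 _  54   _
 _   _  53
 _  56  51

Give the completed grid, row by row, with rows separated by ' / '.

Row 3 must total 162; the given cells sum to 107, so (3,1) = 55.
Column 2: 54 + 56 + ? = 162, so (2,2) = 52.
The remaining cell in column 3 is (1,3) = 162 − 104 = 58.
Row 1 must total 162; the given cells sum to 112, so (1,1) = 50.
Row 2: 52 + 53 + ? = 162, so (2,1) = 57.

50 54 58 / 57 52 53 / 55 56 51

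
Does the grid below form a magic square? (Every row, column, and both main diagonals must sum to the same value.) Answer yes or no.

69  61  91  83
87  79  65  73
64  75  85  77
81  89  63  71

No — column 1 sums to 301 but row 2 sums to 304.

Row 1: 69 + 61 + 91 + 83 = 304.
Row 2: 87 + 79 + 65 + 73 = 304.
Row 3: 64 + 75 + 85 + 77 = 301.
Row 4: 81 + 89 + 63 + 71 = 304.
Column 1: 69 + 87 + 64 + 81 = 301.
Column 2: 61 + 79 + 75 + 89 = 304.
Column 3: 91 + 65 + 85 + 63 = 304.
Column 4: 83 + 73 + 77 + 71 = 304.
Main diagonal: 69 + 79 + 85 + 71 = 304.
Anti-diagonal: 83 + 65 + 75 + 81 = 304.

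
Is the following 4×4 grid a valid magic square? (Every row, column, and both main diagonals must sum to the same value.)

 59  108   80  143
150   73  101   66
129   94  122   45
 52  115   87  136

Row 1: 59 + 108 + 80 + 143 = 390.
Row 2: 150 + 73 + 101 + 66 = 390.
Row 3: 129 + 94 + 122 + 45 = 390.
Row 4: 52 + 115 + 87 + 136 = 390.
Column 1: 59 + 150 + 129 + 52 = 390.
Column 2: 108 + 73 + 94 + 115 = 390.
Column 3: 80 + 101 + 122 + 87 = 390.
Column 4: 143 + 66 + 45 + 136 = 390.
Main diagonal: 59 + 73 + 122 + 136 = 390.
Anti-diagonal: 143 + 101 + 94 + 52 = 390.
All lines sum to 390.

Yes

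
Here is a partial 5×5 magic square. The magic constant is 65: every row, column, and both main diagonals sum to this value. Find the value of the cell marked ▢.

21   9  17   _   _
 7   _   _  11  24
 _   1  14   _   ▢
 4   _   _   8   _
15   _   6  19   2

Row 5: 15 + 6 + 19 + 2 + ? = 65, so (5,2) = 23.
Column 1 must total 65; the given cells sum to 47, so (3,1) = 18.
Main diagonal needs 65; the known cells sum to 45, so (2,2) = 20.
From row 2, 65 − (7 + 20 + 11 + 24) gives (2,3) = 3.
Column 2 needs 65; the known cells sum to 53, so (4,2) = 12.
Column 3 needs 65; the known cells sum to 40, so (4,3) = 25.
Anti-diagonal must total 65; the given cells sum to 52, so (1,5) = 13.
Row 1: 21 + 9 + 17 + 13 + ? = 65, so (1,4) = 5.
Using row 4: 4 + 12 + 25 + 8 + ? → (4,5) = 65 − 49 = 16.
From column 4, 65 − (5 + 11 + 8 + 19) gives (3,4) = 22.
Column 5: 13 + 24 + 16 + 2 + ? = 65, so (3,5) = 10.

10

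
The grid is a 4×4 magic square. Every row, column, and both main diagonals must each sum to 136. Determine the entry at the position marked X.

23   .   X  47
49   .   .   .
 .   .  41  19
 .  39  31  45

Row 4 needs 136; the known cells sum to 115, so (4,1) = 21.
From column 1, 136 − (23 + 49 + 21) gives (3,1) = 43.
Using column 4: 47 + 19 + 45 + ? → (2,4) = 136 − 111 = 25.
Main diagonal needs 136; the known cells sum to 109, so (2,2) = 27.
From row 2, 136 − (49 + 27 + 25) gives (2,3) = 35.
Row 3 needs 136; the known cells sum to 103, so (3,2) = 33.
Column 2 needs 136; the known cells sum to 99, so (1,2) = 37.
Using column 3: 35 + 41 + 31 + ? → (1,3) = 136 − 107 = 29.

29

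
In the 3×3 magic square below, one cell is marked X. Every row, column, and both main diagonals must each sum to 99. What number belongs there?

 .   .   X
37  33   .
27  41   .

39

Row 2 must total 99; the given cells sum to 70, so (2,3) = 29.
The remaining cell in row 3 is (3,3) = 99 − 68 = 31.
From column 1, 99 − (37 + 27) gives (1,1) = 35.
Column 2: 33 + 41 + ? = 99, so (1,2) = 25.
Column 3: 29 + 31 + ? = 99, so (1,3) = 39.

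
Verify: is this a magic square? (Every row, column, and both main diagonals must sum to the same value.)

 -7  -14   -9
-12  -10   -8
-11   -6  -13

Yes

Row 1: -7 + (-14) + (-9) = -30.
Row 2: -12 + (-10) + (-8) = -30.
Row 3: -11 + (-6) + (-13) = -30.
Column 1: -7 + (-12) + (-11) = -30.
Column 2: -14 + (-10) + (-6) = -30.
Column 3: -9 + (-8) + (-13) = -30.
Main diagonal: -7 + (-10) + (-13) = -30.
Anti-diagonal: -9 + (-10) + (-11) = -30.
All lines sum to -30.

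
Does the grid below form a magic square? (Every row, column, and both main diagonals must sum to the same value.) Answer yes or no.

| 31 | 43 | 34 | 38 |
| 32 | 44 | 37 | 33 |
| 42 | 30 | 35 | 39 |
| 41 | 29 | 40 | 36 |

Yes

Row 1: 31 + 43 + 34 + 38 = 146.
Row 2: 32 + 44 + 37 + 33 = 146.
Row 3: 42 + 30 + 35 + 39 = 146.
Row 4: 41 + 29 + 40 + 36 = 146.
Column 1: 31 + 32 + 42 + 41 = 146.
Column 2: 43 + 44 + 30 + 29 = 146.
Column 3: 34 + 37 + 35 + 40 = 146.
Column 4: 38 + 33 + 39 + 36 = 146.
Main diagonal: 31 + 44 + 35 + 36 = 146.
Anti-diagonal: 38 + 37 + 30 + 41 = 146.
All lines sum to 146.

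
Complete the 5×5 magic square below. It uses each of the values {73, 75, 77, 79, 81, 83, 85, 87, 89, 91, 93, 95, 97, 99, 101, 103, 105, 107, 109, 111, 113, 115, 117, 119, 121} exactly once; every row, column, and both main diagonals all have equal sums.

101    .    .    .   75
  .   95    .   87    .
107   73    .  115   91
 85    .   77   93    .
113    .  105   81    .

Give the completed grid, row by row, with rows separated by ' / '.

101 117 83 109 75 / 79 95 121 87 103 / 107 73 99 115 91 / 85 111 77 93 119 / 113 89 105 81 97

The 25 entries sum to 2425, so each line sums to 2425/5 = 485.
Row 3 needs 485; the known cells sum to 386, so (3,3) = 99.
Column 1 needs 485; the known cells sum to 406, so (2,1) = 79.
From column 4, 485 − (87 + 115 + 93 + 81) gives (1,4) = 109.
Main diagonal needs 485; the known cells sum to 388, so (5,5) = 97.
The remaining cell in anti-diagonal is (4,2) = 485 − 374 = 111.
From row 4, 485 − (85 + 111 + 77 + 93) gives (4,5) = 119.
Using row 5: 113 + 105 + 81 + 97 + ? → (5,2) = 485 − 396 = 89.
Column 2 must total 485; the given cells sum to 368, so (1,2) = 117.
Column 5: 75 + 91 + 119 + 97 + ? = 485, so (2,5) = 103.
The remaining cell in row 1 is (1,3) = 485 − 402 = 83.
The remaining cell in row 2 is (2,3) = 485 − 364 = 121.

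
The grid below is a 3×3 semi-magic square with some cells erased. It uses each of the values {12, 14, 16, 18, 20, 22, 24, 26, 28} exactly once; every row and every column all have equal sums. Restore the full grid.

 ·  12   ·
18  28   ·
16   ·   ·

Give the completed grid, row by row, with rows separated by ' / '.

The 9 entries sum to 180, so each line sums to 180/3 = 60.
Using row 2: 18 + 28 + ? → (2,3) = 60 − 46 = 14.
Column 1 must total 60; the given cells sum to 34, so (1,1) = 26.
Using column 2: 12 + 28 + ? → (3,2) = 60 − 40 = 20.
Row 1: 26 + 12 + ? = 60, so (1,3) = 22.
Row 3 must total 60; the given cells sum to 36, so (3,3) = 24.

26 12 22 / 18 28 14 / 16 20 24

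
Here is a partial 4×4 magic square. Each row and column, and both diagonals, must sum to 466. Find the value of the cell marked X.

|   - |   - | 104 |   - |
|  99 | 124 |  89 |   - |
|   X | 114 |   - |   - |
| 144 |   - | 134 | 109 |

129

Row 2 needs 466; the known cells sum to 312, so (2,4) = 154.
Row 4 must total 466; the given cells sum to 387, so (4,2) = 79.
Column 2 must total 466; the given cells sum to 317, so (1,2) = 149.
Using column 3: 104 + 89 + 134 + ? → (3,3) = 466 − 327 = 139.
Main diagonal: 124 + 139 + 109 + ? = 466, so (1,1) = 94.
Anti-diagonal needs 466; the known cells sum to 347, so (1,4) = 119.
Column 1 needs 466; the known cells sum to 337, so (3,1) = 129.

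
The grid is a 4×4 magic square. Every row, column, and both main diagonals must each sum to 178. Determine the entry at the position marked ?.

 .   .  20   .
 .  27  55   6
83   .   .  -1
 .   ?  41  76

69

Row 2 needs 178; the known cells sum to 88, so (2,1) = 90.
Using column 3: 20 + 55 + 41 + ? → (3,3) = 178 − 116 = 62.
From column 4, 178 − (6 + (-1) + 76) gives (1,4) = 97.
From main diagonal, 178 − (27 + 62 + 76) gives (1,1) = 13.
Row 1 needs 178; the known cells sum to 130, so (1,2) = 48.
The remaining cell in row 3 is (3,2) = 178 − 144 = 34.
Column 1 must total 178; the given cells sum to 186, so (4,1) = -8.
From column 2, 178 − (48 + 27 + 34) gives (4,2) = 69.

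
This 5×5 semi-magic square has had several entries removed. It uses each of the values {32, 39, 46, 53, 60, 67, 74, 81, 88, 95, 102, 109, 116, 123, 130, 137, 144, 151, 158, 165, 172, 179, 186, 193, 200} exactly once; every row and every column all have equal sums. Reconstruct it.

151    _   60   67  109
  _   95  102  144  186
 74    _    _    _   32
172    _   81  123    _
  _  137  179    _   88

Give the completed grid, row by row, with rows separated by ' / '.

The 25 entries sum to 2900, so each line sums to 2900/5 = 580.
The remaining cell in row 1 is (1,2) = 580 − 387 = 193.
Row 2: 95 + 102 + 144 + 186 + ? = 580, so (2,1) = 53.
Column 1: 151 + 53 + 74 + 172 + ? = 580, so (5,1) = 130.
Column 3 needs 580; the known cells sum to 422, so (3,3) = 158.
From column 5, 580 − (109 + 186 + 32 + 88) gives (4,5) = 165.
Using row 4: 172 + 81 + 123 + 165 + ? → (4,2) = 580 − 541 = 39.
From row 5, 580 − (130 + 137 + 179 + 88) gives (5,4) = 46.
Column 2 needs 580; the known cells sum to 464, so (3,2) = 116.
From column 4, 580 − (67 + 144 + 123 + 46) gives (3,4) = 200.

151 193 60 67 109 / 53 95 102 144 186 / 74 116 158 200 32 / 172 39 81 123 165 / 130 137 179 46 88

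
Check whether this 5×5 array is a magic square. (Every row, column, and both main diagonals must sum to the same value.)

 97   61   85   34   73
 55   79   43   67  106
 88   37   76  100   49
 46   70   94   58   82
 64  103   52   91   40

Row 1: 97 + 61 + 85 + 34 + 73 = 350.
Row 2: 55 + 79 + 43 + 67 + 106 = 350.
Row 3: 88 + 37 + 76 + 100 + 49 = 350.
Row 4: 46 + 70 + 94 + 58 + 82 = 350.
Row 5: 64 + 103 + 52 + 91 + 40 = 350.
Column 1: 97 + 55 + 88 + 46 + 64 = 350.
Column 2: 61 + 79 + 37 + 70 + 103 = 350.
Column 3: 85 + 43 + 76 + 94 + 52 = 350.
Column 4: 34 + 67 + 100 + 58 + 91 = 350.
Column 5: 73 + 106 + 49 + 82 + 40 = 350.
Main diagonal: 97 + 79 + 76 + 58 + 40 = 350.
Anti-diagonal: 73 + 67 + 76 + 70 + 64 = 350.
All lines sum to 350.

Yes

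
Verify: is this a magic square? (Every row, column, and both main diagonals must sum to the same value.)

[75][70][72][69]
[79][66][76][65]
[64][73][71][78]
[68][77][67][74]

Yes

Row 1: 75 + 70 + 72 + 69 = 286.
Row 2: 79 + 66 + 76 + 65 = 286.
Row 3: 64 + 73 + 71 + 78 = 286.
Row 4: 68 + 77 + 67 + 74 = 286.
Column 1: 75 + 79 + 64 + 68 = 286.
Column 2: 70 + 66 + 73 + 77 = 286.
Column 3: 72 + 76 + 71 + 67 = 286.
Column 4: 69 + 65 + 78 + 74 = 286.
Main diagonal: 75 + 66 + 71 + 74 = 286.
Anti-diagonal: 69 + 76 + 73 + 68 = 286.
All lines sum to 286.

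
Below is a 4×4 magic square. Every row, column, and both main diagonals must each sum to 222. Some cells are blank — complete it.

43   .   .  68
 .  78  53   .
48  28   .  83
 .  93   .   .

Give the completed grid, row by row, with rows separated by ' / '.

Using row 3: 48 + 28 + 83 + ? → (3,3) = 222 − 159 = 63.
Column 2 needs 222; the known cells sum to 199, so (1,2) = 23.
Using main diagonal: 43 + 78 + 63 + ? → (4,4) = 222 − 184 = 38.
Anti-diagonal: 68 + 53 + 28 + ? = 222, so (4,1) = 73.
Row 1 needs 222; the known cells sum to 134, so (1,3) = 88.
Row 4 must total 222; the given cells sum to 204, so (4,3) = 18.
Using column 1: 43 + 48 + 73 + ? → (2,1) = 222 − 164 = 58.
The remaining cell in column 4 is (2,4) = 222 − 189 = 33.

43 23 88 68 / 58 78 53 33 / 48 28 63 83 / 73 93 18 38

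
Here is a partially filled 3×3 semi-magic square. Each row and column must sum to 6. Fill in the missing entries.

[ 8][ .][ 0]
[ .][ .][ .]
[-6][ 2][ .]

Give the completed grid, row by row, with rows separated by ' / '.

8 -2 0 / 4 6 -4 / -6 2 10

From row 1, 6 − (8 + 0) gives (1,2) = -2.
Row 3: -6 + 2 + ? = 6, so (3,3) = 10.
The remaining cell in column 1 is (2,1) = 6 − 2 = 4.
Column 2: -2 + 2 + ? = 6, so (2,2) = 6.
From column 3, 6 − (0 + 10) gives (2,3) = -4.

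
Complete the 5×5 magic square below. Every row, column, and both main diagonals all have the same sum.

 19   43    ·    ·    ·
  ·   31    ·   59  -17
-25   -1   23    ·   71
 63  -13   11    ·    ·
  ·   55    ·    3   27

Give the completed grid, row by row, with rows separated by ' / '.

Column 2 is already complete: 43 + 31 + -1 + -13 + 55 = 115, so that is the magic constant.
Row 3 needs 115; the known cells sum to 68, so (3,4) = 47.
Main diagonal needs 115; the known cells sum to 100, so (4,4) = 15.
Using row 4: 63 + (-13) + 11 + 15 + ? → (4,5) = 115 − 76 = 39.
Using column 4: 59 + 47 + 15 + 3 + ? → (1,4) = 115 − 124 = -9.
Column 5: -17 + 71 + 39 + 27 + ? = 115, so (1,5) = -5.
Anti-diagonal: -5 + 59 + 23 + (-13) + ? = 115, so (5,1) = 51.
The remaining cell in row 1 is (1,3) = 115 − 48 = 67.
Row 5: 51 + 55 + 3 + 27 + ? = 115, so (5,3) = -21.
The remaining cell in column 1 is (2,1) = 115 − 108 = 7.
From column 3, 115 − (67 + 23 + 11 + (-21)) gives (2,3) = 35.

19 43 67 -9 -5 / 7 31 35 59 -17 / -25 -1 23 47 71 / 63 -13 11 15 39 / 51 55 -21 3 27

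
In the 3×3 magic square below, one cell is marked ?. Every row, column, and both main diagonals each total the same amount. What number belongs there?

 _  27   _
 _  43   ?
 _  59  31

Column 2 is complete and sums to 129; that is the magic constant.
Row 3 must total 129; the given cells sum to 90, so (3,1) = 39.
From main diagonal, 129 − (43 + 31) gives (1,1) = 55.
The remaining cell in anti-diagonal is (1,3) = 129 − 82 = 47.
Column 1 needs 129; the known cells sum to 94, so (2,1) = 35.
From column 3, 129 − (47 + 31) gives (2,3) = 51.

51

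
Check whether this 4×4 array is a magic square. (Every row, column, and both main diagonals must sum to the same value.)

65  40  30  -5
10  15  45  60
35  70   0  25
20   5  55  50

Row 1: 65 + 40 + 30 + (-5) = 130.
Row 2: 10 + 15 + 45 + 60 = 130.
Row 3: 35 + 70 + 0 + 25 = 130.
Row 4: 20 + 5 + 55 + 50 = 130.
Column 1: 65 + 10 + 35 + 20 = 130.
Column 2: 40 + 15 + 70 + 5 = 130.
Column 3: 30 + 45 + 0 + 55 = 130.
Column 4: -5 + 60 + 25 + 50 = 130.
Main diagonal: 65 + 15 + 0 + 50 = 130.
Anti-diagonal: -5 + 45 + 70 + 20 = 130.
All lines sum to 130.

Yes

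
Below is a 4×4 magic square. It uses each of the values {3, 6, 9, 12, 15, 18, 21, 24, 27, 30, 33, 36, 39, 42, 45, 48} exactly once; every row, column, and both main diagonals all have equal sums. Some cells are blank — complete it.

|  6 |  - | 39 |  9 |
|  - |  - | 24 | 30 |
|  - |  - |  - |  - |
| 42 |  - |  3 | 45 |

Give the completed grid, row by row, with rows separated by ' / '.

6 48 39 9 / 33 15 24 30 / 21 27 36 18 / 42 12 3 45

The 16 entries sum to 408, so each line sums to 408/4 = 102.
Row 1 must total 102; the given cells sum to 54, so (1,2) = 48.
Row 4: 42 + 3 + 45 + ? = 102, so (4,2) = 12.
Column 3 must total 102; the given cells sum to 66, so (3,3) = 36.
Column 4 must total 102; the given cells sum to 84, so (3,4) = 18.
Using main diagonal: 6 + 36 + 45 + ? → (2,2) = 102 − 87 = 15.
The remaining cell in anti-diagonal is (3,2) = 102 − 75 = 27.
The remaining cell in row 2 is (2,1) = 102 − 69 = 33.
Row 3: 27 + 36 + 18 + ? = 102, so (3,1) = 21.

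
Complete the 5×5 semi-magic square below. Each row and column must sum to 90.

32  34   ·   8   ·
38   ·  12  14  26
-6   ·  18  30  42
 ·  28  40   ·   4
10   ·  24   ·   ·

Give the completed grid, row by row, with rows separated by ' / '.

Row 2: 38 + 12 + 14 + 26 + ? = 90, so (2,2) = 0.
From row 3, 90 − (-6 + 18 + 30 + 42) gives (3,2) = 6.
Column 1 needs 90; the known cells sum to 74, so (4,1) = 16.
From column 2, 90 − (34 + 0 + 6 + 28) gives (5,2) = 22.
The remaining cell in column 3 is (1,3) = 90 − 94 = -4.
Row 1: 32 + 34 + (-4) + 8 + ? = 90, so (1,5) = 20.
Using row 4: 16 + 28 + 40 + 4 + ? → (4,4) = 90 − 88 = 2.
Column 4 needs 90; the known cells sum to 54, so (5,4) = 36.
Using column 5: 20 + 26 + 42 + 4 + ? → (5,5) = 90 − 92 = -2.

32 34 -4 8 20 / 38 0 12 14 26 / -6 6 18 30 42 / 16 28 40 2 4 / 10 22 24 36 -2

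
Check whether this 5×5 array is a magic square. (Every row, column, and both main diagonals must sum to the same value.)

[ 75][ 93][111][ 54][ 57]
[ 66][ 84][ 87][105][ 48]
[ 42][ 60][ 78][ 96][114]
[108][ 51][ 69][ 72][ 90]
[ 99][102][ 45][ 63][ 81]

Yes

Row 1: 75 + 93 + 111 + 54 + 57 = 390.
Row 2: 66 + 84 + 87 + 105 + 48 = 390.
Row 3: 42 + 60 + 78 + 96 + 114 = 390.
Row 4: 108 + 51 + 69 + 72 + 90 = 390.
Row 5: 99 + 102 + 45 + 63 + 81 = 390.
Column 1: 75 + 66 + 42 + 108 + 99 = 390.
Column 2: 93 + 84 + 60 + 51 + 102 = 390.
Column 3: 111 + 87 + 78 + 69 + 45 = 390.
Column 4: 54 + 105 + 96 + 72 + 63 = 390.
Column 5: 57 + 48 + 114 + 90 + 81 = 390.
Main diagonal: 75 + 84 + 78 + 72 + 81 = 390.
Anti-diagonal: 57 + 105 + 78 + 51 + 99 = 390.
All lines sum to 390.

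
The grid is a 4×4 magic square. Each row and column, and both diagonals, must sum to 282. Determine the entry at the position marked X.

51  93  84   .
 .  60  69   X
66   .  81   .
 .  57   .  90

Row 1: 51 + 93 + 84 + ? = 282, so (1,4) = 54.
Column 2 must total 282; the given cells sum to 210, so (3,2) = 72.
From column 3, 282 − (84 + 69 + 81) gives (4,3) = 48.
Anti-diagonal: 54 + 69 + 72 + ? = 282, so (4,1) = 87.
The remaining cell in row 3 is (3,4) = 282 − 219 = 63.
Column 1 must total 282; the given cells sum to 204, so (2,1) = 78.
From column 4, 282 − (54 + 63 + 90) gives (2,4) = 75.

75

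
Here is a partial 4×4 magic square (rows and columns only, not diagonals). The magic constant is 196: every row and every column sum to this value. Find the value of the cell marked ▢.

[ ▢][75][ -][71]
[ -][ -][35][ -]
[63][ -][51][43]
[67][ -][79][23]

19

Row 3 must total 196; the given cells sum to 157, so (3,2) = 39.
Row 4 needs 196; the known cells sum to 169, so (4,2) = 27.
Column 2 needs 196; the known cells sum to 141, so (2,2) = 55.
Column 3 needs 196; the known cells sum to 165, so (1,3) = 31.
From column 4, 196 − (71 + 43 + 23) gives (2,4) = 59.
From row 1, 196 − (75 + 31 + 71) gives (1,1) = 19.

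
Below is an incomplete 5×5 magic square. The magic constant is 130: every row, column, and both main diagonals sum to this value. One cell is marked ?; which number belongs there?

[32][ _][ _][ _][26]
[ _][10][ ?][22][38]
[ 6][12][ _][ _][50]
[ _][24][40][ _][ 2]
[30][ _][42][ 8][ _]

From column 5, 130 − (26 + 38 + 50 + 2) gives (5,5) = 14.
The remaining cell in anti-diagonal is (3,3) = 130 − 102 = 28.
Row 3 must total 130; the given cells sum to 96, so (3,4) = 34.
Row 5 must total 130; the given cells sum to 94, so (5,2) = 36.
Column 2: 10 + 12 + 24 + 36 + ? = 130, so (1,2) = 48.
The remaining cell in main diagonal is (4,4) = 130 − 84 = 46.
Using row 4: 24 + 40 + 46 + 2 + ? → (4,1) = 130 − 112 = 18.
Column 1: 32 + 6 + 18 + 30 + ? = 130, so (2,1) = 44.
Using column 4: 22 + 34 + 46 + 8 + ? → (1,4) = 130 − 110 = 20.
Using row 1: 32 + 48 + 20 + 26 + ? → (1,3) = 130 − 126 = 4.
From row 2, 130 − (44 + 10 + 22 + 38) gives (2,3) = 16.

16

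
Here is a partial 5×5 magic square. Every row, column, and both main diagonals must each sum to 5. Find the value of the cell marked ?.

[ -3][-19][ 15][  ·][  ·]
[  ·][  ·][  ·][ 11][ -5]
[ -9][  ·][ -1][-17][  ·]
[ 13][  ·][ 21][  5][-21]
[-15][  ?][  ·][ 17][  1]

9

From row 4, 5 − (13 + 21 + 5 + (-21)) gives (4,2) = -13.
The remaining cell in column 1 is (2,1) = 5 − (-14) = 19.
From column 4, 5 − (11 + (-17) + 5 + 17) gives (1,4) = -11.
From main diagonal, 5 − (-3 + (-1) + 5 + 1) gives (2,2) = 3.
Using anti-diagonal: 11 + (-1) + (-13) + (-15) + ? → (1,5) = 5 − (-18) = 23.
Row 2: 19 + 3 + 11 + (-5) + ? = 5, so (2,3) = -23.
Column 3 needs 5; the known cells sum to 12, so (5,3) = -7.
The remaining cell in column 5 is (3,5) = 5 − (-2) = 7.
The remaining cell in row 3 is (3,2) = 5 − (-20) = 25.
The remaining cell in row 5 is (5,2) = 5 − (-4) = 9.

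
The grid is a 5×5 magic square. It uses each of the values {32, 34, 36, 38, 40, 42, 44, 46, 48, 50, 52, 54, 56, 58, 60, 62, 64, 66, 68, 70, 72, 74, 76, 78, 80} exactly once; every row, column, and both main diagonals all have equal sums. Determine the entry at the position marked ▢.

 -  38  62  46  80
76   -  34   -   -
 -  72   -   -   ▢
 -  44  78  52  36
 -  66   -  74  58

The 25 entries sum to 1400, so each line sums to 1400/5 = 280.
Using row 1: 38 + 62 + 46 + 80 + ? → (1,1) = 280 − 226 = 54.
Row 4 must total 280; the given cells sum to 210, so (4,1) = 70.
Column 2 needs 280; the known cells sum to 220, so (2,2) = 60.
Main diagonal: 54 + 60 + 52 + 58 + ? = 280, so (3,3) = 56.
Column 3 needs 280; the known cells sum to 230, so (5,3) = 50.
Row 5 must total 280; the given cells sum to 248, so (5,1) = 32.
Column 1 needs 280; the known cells sum to 232, so (3,1) = 48.
Using anti-diagonal: 80 + 56 + 44 + 32 + ? → (2,4) = 280 − 212 = 68.
Using row 2: 76 + 60 + 34 + 68 + ? → (2,5) = 280 − 238 = 42.
Using column 4: 46 + 68 + 52 + 74 + ? → (3,4) = 280 − 240 = 40.
From column 5, 280 − (80 + 42 + 36 + 58) gives (3,5) = 64.

64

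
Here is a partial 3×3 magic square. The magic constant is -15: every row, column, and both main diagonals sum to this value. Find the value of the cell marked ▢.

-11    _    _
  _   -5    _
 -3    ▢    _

The remaining cell in column 1 is (2,1) = -15 − (-14) = -1.
Main diagonal must total -15; the given cells sum to -16, so (3,3) = 1.
Anti-diagonal needs -15; the known cells sum to -8, so (1,3) = -7.
From row 1, -15 − (-11 + (-7)) gives (1,2) = 3.
Row 2 needs -15; the known cells sum to -6, so (2,3) = -9.
Row 3 needs -15; the known cells sum to -2, so (3,2) = -13.

-13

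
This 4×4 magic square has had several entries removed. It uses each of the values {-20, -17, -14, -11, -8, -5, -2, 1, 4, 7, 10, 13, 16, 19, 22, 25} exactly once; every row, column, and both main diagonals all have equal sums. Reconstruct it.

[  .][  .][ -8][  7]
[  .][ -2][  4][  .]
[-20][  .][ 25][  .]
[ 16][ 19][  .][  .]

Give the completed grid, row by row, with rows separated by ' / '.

1 10 -8 7 / 13 -2 4 -5 / -20 -17 25 22 / 16 19 -11 -14

The 16 entries sum to 40, so each line sums to 40/4 = 10.
Column 3: -8 + 4 + 25 + ? = 10, so (4,3) = -11.
From anti-diagonal, 10 − (7 + 4 + 16) gives (3,2) = -17.
Row 3 needs 10; the known cells sum to -12, so (3,4) = 22.
Row 4 needs 10; the known cells sum to 24, so (4,4) = -14.
Column 2: -2 + (-17) + 19 + ? = 10, so (1,2) = 10.
From column 4, 10 − (7 + 22 + (-14)) gives (2,4) = -5.
Main diagonal needs 10; the known cells sum to 9, so (1,1) = 1.
Row 2: -2 + 4 + (-5) + ? = 10, so (2,1) = 13.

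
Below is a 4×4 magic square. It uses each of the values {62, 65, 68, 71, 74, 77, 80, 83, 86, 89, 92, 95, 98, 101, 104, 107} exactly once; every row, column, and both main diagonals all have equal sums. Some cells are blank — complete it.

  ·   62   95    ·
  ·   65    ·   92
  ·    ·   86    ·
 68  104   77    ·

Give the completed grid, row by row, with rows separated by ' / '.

The 16 entries sum to 1352, so each line sums to 1352/4 = 338.
The remaining cell in row 4 is (4,4) = 338 − 249 = 89.
Using column 2: 62 + 65 + 104 + ? → (3,2) = 338 − 231 = 107.
Column 3 must total 338; the given cells sum to 258, so (2,3) = 80.
Main diagonal: 65 + 86 + 89 + ? = 338, so (1,1) = 98.
Anti-diagonal needs 338; the known cells sum to 255, so (1,4) = 83.
The remaining cell in row 2 is (2,1) = 338 − 237 = 101.
Using column 1: 98 + 101 + 68 + ? → (3,1) = 338 − 267 = 71.
Column 4 must total 338; the given cells sum to 264, so (3,4) = 74.

98 62 95 83 / 101 65 80 92 / 71 107 86 74 / 68 104 77 89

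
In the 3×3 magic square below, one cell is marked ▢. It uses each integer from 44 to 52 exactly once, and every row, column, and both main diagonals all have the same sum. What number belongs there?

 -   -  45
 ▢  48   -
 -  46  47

The entries are 44 through 52, which sum to 432, so each line sums to 432/3 = 144.
Using row 3: 46 + 47 + ? → (3,1) = 144 − 93 = 51.
From column 2, 144 − (48 + 46) gives (1,2) = 50.
The remaining cell in column 3 is (2,3) = 144 − 92 = 52.
Main diagonal needs 144; the known cells sum to 95, so (1,1) = 49.
From row 2, 144 − (48 + 52) gives (2,1) = 44.

44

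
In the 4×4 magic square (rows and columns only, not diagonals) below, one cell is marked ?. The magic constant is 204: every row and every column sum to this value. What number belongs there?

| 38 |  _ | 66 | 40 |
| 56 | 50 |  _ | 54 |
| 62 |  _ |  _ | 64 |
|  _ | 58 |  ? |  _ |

Row 1: 38 + 66 + 40 + ? = 204, so (1,2) = 60.
Using row 2: 56 + 50 + 54 + ? → (2,3) = 204 − 160 = 44.
Column 1 needs 204; the known cells sum to 156, so (4,1) = 48.
Column 2 needs 204; the known cells sum to 168, so (3,2) = 36.
Column 4: 40 + 54 + 64 + ? = 204, so (4,4) = 46.
Using row 3: 62 + 36 + 64 + ? → (3,3) = 204 − 162 = 42.
Row 4 needs 204; the known cells sum to 152, so (4,3) = 52.

52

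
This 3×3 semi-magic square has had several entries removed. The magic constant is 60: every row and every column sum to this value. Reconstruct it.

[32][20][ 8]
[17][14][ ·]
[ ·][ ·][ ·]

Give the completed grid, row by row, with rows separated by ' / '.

32 20 8 / 17 14 29 / 11 26 23

Row 2: 17 + 14 + ? = 60, so (2,3) = 29.
Column 1 must total 60; the given cells sum to 49, so (3,1) = 11.
Column 2 needs 60; the known cells sum to 34, so (3,2) = 26.
The remaining cell in column 3 is (3,3) = 60 − 37 = 23.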